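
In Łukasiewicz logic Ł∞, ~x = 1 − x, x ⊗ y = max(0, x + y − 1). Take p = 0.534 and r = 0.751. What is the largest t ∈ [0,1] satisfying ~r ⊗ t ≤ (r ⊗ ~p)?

~r = 1 − 0.751 = 0.249
So the left factor is ~r = 0.249.
~p = 1 − 0.534 = 0.466
r ⊗ ~p = max(0, 0.751 + 0.466 − 1) = max(0, 0.217) = 0.217
So the right-hand bound is r ⊗ ~p = 0.217.
The residuum of the Łukasiewicz t-norm gives the supremum: min(1, 1 − 0.249 + 0.217).
1 − 0.249 + 0.217 = 0.968, so t = min(1, 0.968) = 0.968.
Check: 0.249 ⊗ 0.968 = max(0, 0.217) = 0.217 ≤ 0.217.

0.968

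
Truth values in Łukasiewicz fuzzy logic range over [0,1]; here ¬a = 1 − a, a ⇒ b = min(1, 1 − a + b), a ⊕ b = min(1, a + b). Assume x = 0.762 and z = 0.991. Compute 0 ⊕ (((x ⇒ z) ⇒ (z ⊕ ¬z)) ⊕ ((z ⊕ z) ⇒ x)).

x ⇒ z = min(1, 1 − 0.762 + 0.991) = min(1, 1.229) = 1.000
¬z = 1 − 0.991 = 0.009
z ⊕ ¬z = min(1, 0.991 + 0.009) = min(1, 1.000) = 1.000
(x ⇒ z) ⇒ (z ⊕ ¬z) = min(1, 1 − 1.000 + 1.000) = min(1, 1.000) = 1.000
z ⊕ z = min(1, 0.991 + 0.991) = min(1, 1.982) = 1.000
(z ⊕ z) ⇒ x = min(1, 1 − 1.000 + 0.762) = min(1, 0.762) = 0.762
((x ⇒ z) ⇒ (z ⊕ ¬z)) ⊕ ((z ⊕ z) ⇒ x) = min(1, 1.000 + 0.762) = min(1, 1.762) = 1.000
0 ⊕ (((x ⇒ z) ⇒ (z ⊕ ¬z)) ⊕ ((z ⊕ z) ⇒ x)) = min(1, 0.000 + 1.000) = min(1, 1.000) = 1.000

1.000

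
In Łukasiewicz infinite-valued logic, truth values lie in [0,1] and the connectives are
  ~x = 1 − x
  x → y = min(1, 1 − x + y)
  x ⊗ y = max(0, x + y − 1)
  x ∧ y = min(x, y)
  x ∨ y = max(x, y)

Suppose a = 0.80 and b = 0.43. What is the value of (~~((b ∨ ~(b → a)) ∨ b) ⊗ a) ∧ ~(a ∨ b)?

b → a = min(1, 1 − 0.43 + 0.80) = min(1, 1.37) = 1.00
~(b → a) = 1 − 1.00 = 0.00
b ∨ ~(b → a) = max(0.43, 0.00) = 0.43
(b ∨ ~(b → a)) ∨ b = max(0.43, 0.43) = 0.43
~((b ∨ ~(b → a)) ∨ b) = 1 − 0.43 = 0.57
~~((b ∨ ~(b → a)) ∨ b) = 1 − 0.57 = 0.43
~~((b ∨ ~(b → a)) ∨ b) ⊗ a = max(0, 0.43 + 0.80 − 1) = max(0, 0.23) = 0.23
a ∨ b = max(0.80, 0.43) = 0.80
~(a ∨ b) = 1 − 0.80 = 0.20
(~~((b ∨ ~(b → a)) ∨ b) ⊗ a) ∧ ~(a ∨ b) = min(0.23, 0.20) = 0.20

0.20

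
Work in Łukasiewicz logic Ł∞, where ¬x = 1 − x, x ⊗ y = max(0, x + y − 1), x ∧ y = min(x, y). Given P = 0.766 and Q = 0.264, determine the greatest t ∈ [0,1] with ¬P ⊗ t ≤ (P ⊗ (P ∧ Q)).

0.796

¬P = 1 − 0.766 = 0.234
So the left factor is ¬P = 0.234.
P ∧ Q = min(0.766, 0.264) = 0.264
P ⊗ (P ∧ Q) = max(0, 0.766 + 0.264 − 1) = max(0, 0.030) = 0.030
So the right-hand bound is P ⊗ (P ∧ Q) = 0.030.
The residuum of the Łukasiewicz t-norm gives the supremum: min(1, 1 − 0.234 + 0.030).
1 − 0.234 + 0.030 = 0.796, so t = min(1, 0.796) = 0.796.
Check: 0.234 ⊗ 0.796 = max(0, 0.030) = 0.030 ≤ 0.030.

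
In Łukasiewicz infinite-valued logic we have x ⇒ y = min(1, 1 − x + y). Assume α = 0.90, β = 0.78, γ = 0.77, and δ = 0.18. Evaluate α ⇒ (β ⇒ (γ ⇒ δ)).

0.73

γ ⇒ δ = min(1, 1 − 0.77 + 0.18) = min(1, 0.41) = 0.41
β ⇒ (γ ⇒ δ) = min(1, 1 − 0.78 + 0.41) = min(1, 0.63) = 0.63
α ⇒ (β ⇒ (γ ⇒ δ)) = min(1, 1 − 0.90 + 0.63) = min(1, 0.73) = 0.73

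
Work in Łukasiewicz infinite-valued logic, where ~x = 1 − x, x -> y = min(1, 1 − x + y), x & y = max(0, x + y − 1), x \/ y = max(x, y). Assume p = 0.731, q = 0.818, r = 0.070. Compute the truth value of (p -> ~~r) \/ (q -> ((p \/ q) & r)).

0.339

~r = 1 − 0.070 = 0.930
~~r = 1 − 0.930 = 0.070
p -> ~~r = min(1, 1 − 0.731 + 0.070) = min(1, 0.339) = 0.339
p \/ q = max(0.731, 0.818) = 0.818
(p \/ q) & r = max(0, 0.818 + 0.070 − 1) = max(0, -0.112) = 0.000
q -> ((p \/ q) & r) = min(1, 1 − 0.818 + 0.000) = min(1, 0.182) = 0.182
(p -> ~~r) \/ (q -> ((p \/ q) & r)) = max(0.339, 0.182) = 0.339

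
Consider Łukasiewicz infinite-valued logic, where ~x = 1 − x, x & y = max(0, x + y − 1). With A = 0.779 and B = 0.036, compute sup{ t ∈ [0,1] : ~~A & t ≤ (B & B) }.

~A = 1 − 0.779 = 0.221
~~A = 1 − 0.221 = 0.779
So the left factor is ~~A = 0.779.
B & B = max(0, 0.036 + 0.036 − 1) = max(0, -0.928) = 0.000
So the right-hand bound is B & B = 0.000.
The residuum of the Łukasiewicz t-norm gives the supremum: min(1, 1 − 0.779 + 0.000).
1 − 0.779 + 0.000 = 0.221, so t = min(1, 0.221) = 0.221.
Check: 0.779 & 0.221 = max(0, 0.000) = 0.000 ≤ 0.000.

0.221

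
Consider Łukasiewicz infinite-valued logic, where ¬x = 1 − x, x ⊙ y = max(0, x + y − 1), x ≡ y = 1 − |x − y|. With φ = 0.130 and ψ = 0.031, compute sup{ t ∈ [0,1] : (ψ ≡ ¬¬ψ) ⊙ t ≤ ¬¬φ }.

0.130

¬ψ = 1 − 0.031 = 0.969
¬¬ψ = 1 − 0.969 = 0.031
ψ ≡ ¬¬ψ = 1 − |0.031 − 0.031| = 1 − 0.000 = 1.000
So the left factor is ψ ≡ ¬¬ψ = 1.000.
¬φ = 1 − 0.130 = 0.870
¬¬φ = 1 − 0.870 = 0.130
So the right-hand bound is ¬¬φ = 0.130.
The residuum of the Łukasiewicz t-norm gives the supremum: min(1, 1 − 1.000 + 0.130).
1 − 1.000 + 0.130 = 0.130, so t = min(1, 0.130) = 0.130.
Check: 1.000 ⊙ 0.130 = max(0, 0.130) = 0.130 ≤ 0.130.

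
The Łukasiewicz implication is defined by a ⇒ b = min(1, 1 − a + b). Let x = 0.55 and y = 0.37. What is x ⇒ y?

0.82

x ⇒ y = min(1, 1 − 0.55 + 0.37) = min(1, 0.82) = 0.82
For comparison, the Gödel implication (1 if a ≤ b else b) would give 0.37.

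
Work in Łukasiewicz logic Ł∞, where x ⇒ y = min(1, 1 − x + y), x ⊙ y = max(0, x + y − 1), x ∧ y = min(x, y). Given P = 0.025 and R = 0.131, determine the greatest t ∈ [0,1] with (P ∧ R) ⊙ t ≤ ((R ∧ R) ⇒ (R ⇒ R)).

P ∧ R = min(0.025, 0.131) = 0.025
So the left factor is P ∧ R = 0.025.
R ∧ R = min(0.131, 0.131) = 0.131
R ⇒ R = min(1, 1 − 0.131 + 0.131) = min(1, 1.000) = 1.000
(R ∧ R) ⇒ (R ⇒ R) = min(1, 1 − 0.131 + 1.000) = min(1, 1.869) = 1.000
So the right-hand bound is (R ∧ R) ⇒ (R ⇒ R) = 1.000.
The residuum of the Łukasiewicz t-norm gives the supremum: min(1, 1 − 0.025 + 1.000).
1 − 0.025 + 1.000 = 1.975, so t = min(1, 1.975) = 1.000.
Check: 0.025 ⊙ 1.000 = max(0, 0.025) = 0.025 ≤ 1.000.

1.000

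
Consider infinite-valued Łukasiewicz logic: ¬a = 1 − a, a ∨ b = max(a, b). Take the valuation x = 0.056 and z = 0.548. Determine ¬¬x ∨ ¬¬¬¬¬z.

¬x = 1 − 0.056 = 0.944
¬¬x = 1 − 0.944 = 0.056
¬z = 1 − 0.548 = 0.452
¬¬z = 1 − 0.452 = 0.548
¬¬¬z = 1 − 0.548 = 0.452
¬¬¬¬z = 1 − 0.452 = 0.548
¬¬¬¬¬z = 1 − 0.548 = 0.452
¬¬x ∨ ¬¬¬¬¬z = max(0.056, 0.452) = 0.452

0.452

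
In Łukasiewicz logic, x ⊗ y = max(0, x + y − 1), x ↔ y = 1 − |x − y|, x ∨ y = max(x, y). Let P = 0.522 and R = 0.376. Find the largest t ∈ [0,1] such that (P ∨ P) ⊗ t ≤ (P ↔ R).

1.000

P ∨ P = max(0.522, 0.522) = 0.522
So the left factor is P ∨ P = 0.522.
P ↔ R = 1 − |0.522 − 0.376| = 1 − 0.146 = 0.854
So the right-hand bound is P ↔ R = 0.854.
The residuum of the Łukasiewicz t-norm gives the supremum: min(1, 1 − 0.522 + 0.854).
1 − 0.522 + 0.854 = 1.332, so t = min(1, 1.332) = 1.000.
Check: 0.522 ⊗ 1.000 = max(0, 0.522) = 0.522 ≤ 0.854.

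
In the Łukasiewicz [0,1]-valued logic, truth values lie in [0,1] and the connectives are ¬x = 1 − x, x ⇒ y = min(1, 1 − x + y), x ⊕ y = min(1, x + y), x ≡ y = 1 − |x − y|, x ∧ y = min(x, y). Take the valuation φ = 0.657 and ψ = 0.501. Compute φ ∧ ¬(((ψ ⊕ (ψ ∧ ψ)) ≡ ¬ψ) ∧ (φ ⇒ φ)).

ψ ∧ ψ = min(0.501, 0.501) = 0.501
ψ ⊕ (ψ ∧ ψ) = min(1, 0.501 + 0.501) = min(1, 1.002) = 1.000
¬ψ = 1 − 0.501 = 0.499
(ψ ⊕ (ψ ∧ ψ)) ≡ ¬ψ = 1 − |1.000 − 0.499| = 1 − 0.501 = 0.499
φ ⇒ φ = min(1, 1 − 0.657 + 0.657) = min(1, 1.000) = 1.000
((ψ ⊕ (ψ ∧ ψ)) ≡ ¬ψ) ∧ (φ ⇒ φ) = min(0.499, 1.000) = 0.499
¬(((ψ ⊕ (ψ ∧ ψ)) ≡ ¬ψ) ∧ (φ ⇒ φ)) = 1 − 0.499 = 0.501
φ ∧ ¬(((ψ ⊕ (ψ ∧ ψ)) ≡ ¬ψ) ∧ (φ ⇒ φ)) = min(0.657, 0.501) = 0.501

0.501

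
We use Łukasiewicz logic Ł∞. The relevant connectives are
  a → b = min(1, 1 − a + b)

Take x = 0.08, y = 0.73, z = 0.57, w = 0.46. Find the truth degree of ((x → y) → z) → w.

0.89

x → y = min(1, 1 − 0.08 + 0.73) = min(1, 1.65) = 1.00
(x → y) → z = min(1, 1 − 1.00 + 0.57) = min(1, 0.57) = 0.57
((x → y) → z) → w = min(1, 1 − 0.57 + 0.46) = min(1, 0.89) = 0.89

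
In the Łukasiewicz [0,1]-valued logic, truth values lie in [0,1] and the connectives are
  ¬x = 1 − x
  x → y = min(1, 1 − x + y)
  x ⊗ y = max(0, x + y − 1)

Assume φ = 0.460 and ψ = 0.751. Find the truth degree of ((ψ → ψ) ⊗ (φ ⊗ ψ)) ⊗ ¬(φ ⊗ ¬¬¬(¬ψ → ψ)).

ψ → ψ = min(1, 1 − 0.751 + 0.751) = min(1, 1.000) = 1.000
φ ⊗ ψ = max(0, 0.460 + 0.751 − 1) = max(0, 0.211) = 0.211
(ψ → ψ) ⊗ (φ ⊗ ψ) = max(0, 1.000 + 0.211 − 1) = max(0, 0.211) = 0.211
¬ψ = 1 − 0.751 = 0.249
¬ψ → ψ = min(1, 1 − 0.249 + 0.751) = min(1, 1.502) = 1.000
¬(¬ψ → ψ) = 1 − 1.000 = 0.000
¬¬(¬ψ → ψ) = 1 − 0.000 = 1.000
¬¬¬(¬ψ → ψ) = 1 − 1.000 = 0.000
φ ⊗ ¬¬¬(¬ψ → ψ) = max(0, 0.460 + 0.000 − 1) = max(0, -0.540) = 0.000
¬(φ ⊗ ¬¬¬(¬ψ → ψ)) = 1 − 0.000 = 1.000
((ψ → ψ) ⊗ (φ ⊗ ψ)) ⊗ ¬(φ ⊗ ¬¬¬(¬ψ → ψ)) = max(0, 0.211 + 1.000 − 1) = max(0, 0.211) = 0.211

0.211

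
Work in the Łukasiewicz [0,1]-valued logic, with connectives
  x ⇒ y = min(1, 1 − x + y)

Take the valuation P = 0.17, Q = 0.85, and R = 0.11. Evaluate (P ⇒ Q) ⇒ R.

0.11

P ⇒ Q = min(1, 1 − 0.17 + 0.85) = min(1, 1.68) = 1.00
(P ⇒ Q) ⇒ R = min(1, 1 − 1.00 + 0.11) = min(1, 0.11) = 0.11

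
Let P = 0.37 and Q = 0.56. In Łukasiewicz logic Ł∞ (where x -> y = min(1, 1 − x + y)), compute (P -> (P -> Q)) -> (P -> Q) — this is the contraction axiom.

P -> Q = min(1, 1 − 0.37 + 0.56) = min(1, 1.19) = 1.00
P -> (P -> Q) = min(1, 1 − 0.37 + 1.00) = min(1, 1.63) = 1.00
(P -> (P -> Q)) -> (P -> Q) = min(1, 1 − 1.00 + 1.00) = min(1, 1.00) = 1.00

1.00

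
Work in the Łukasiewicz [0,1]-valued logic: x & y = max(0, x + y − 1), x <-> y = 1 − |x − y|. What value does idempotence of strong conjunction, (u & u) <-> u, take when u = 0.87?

0.87

u & u = max(0, 0.87 + 0.87 − 1) = max(0, 0.74) = 0.74
(u & u) <-> u = 1 − |0.74 − 0.87| = 1 − 0.13 = 0.87
(The value 0.87 < 1 shows this instance is not satisfied; fails in Ł∞ since a ⊗ a = max(0, 2a−1) ≠ a in general.)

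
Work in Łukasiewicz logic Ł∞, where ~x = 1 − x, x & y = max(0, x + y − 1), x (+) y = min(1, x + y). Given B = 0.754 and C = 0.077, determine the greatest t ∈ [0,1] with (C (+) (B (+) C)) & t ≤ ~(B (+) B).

B (+) C = min(1, 0.754 + 0.077) = min(1, 0.831) = 0.831
C (+) (B (+) C) = min(1, 0.077 + 0.831) = min(1, 0.908) = 0.908
So the left factor is C (+) (B (+) C) = 0.908.
B (+) B = min(1, 0.754 + 0.754) = min(1, 1.508) = 1.000
~(B (+) B) = 1 − 1.000 = 0.000
So the right-hand bound is ~(B (+) B) = 0.000.
The residuum of the Łukasiewicz t-norm gives the supremum: min(1, 1 − 0.908 + 0.000).
1 − 0.908 + 0.000 = 0.092, so t = min(1, 0.092) = 0.092.
Check: 0.908 & 0.092 = max(0, 0.000) = 0.000 ≤ 0.000.

0.092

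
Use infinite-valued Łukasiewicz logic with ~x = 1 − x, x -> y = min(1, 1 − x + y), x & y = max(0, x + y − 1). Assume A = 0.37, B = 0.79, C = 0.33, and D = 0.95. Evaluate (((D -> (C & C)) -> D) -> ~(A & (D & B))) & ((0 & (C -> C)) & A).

C & C = max(0, 0.33 + 0.33 − 1) = max(0, -0.34) = 0.00
D -> (C & C) = min(1, 1 − 0.95 + 0.00) = min(1, 0.05) = 0.05
(D -> (C & C)) -> D = min(1, 1 − 0.05 + 0.95) = min(1, 1.90) = 1.00
D & B = max(0, 0.95 + 0.79 − 1) = max(0, 0.74) = 0.74
A & (D & B) = max(0, 0.37 + 0.74 − 1) = max(0, 0.11) = 0.11
~(A & (D & B)) = 1 − 0.11 = 0.89
((D -> (C & C)) -> D) -> ~(A & (D & B)) = min(1, 1 − 1.00 + 0.89) = min(1, 0.89) = 0.89
C -> C = min(1, 1 − 0.33 + 0.33) = min(1, 1.00) = 1.00
0 & (C -> C) = max(0, 0.00 + 1.00 − 1) = max(0, 0.00) = 0.00
(0 & (C -> C)) & A = max(0, 0.00 + 0.37 − 1) = max(0, -0.63) = 0.00
(((D -> (C & C)) -> D) -> ~(A & (D & B))) & ((0 & (C -> C)) & A) = max(0, 0.89 + 0.00 − 1) = max(0, -0.11) = 0.00

0.00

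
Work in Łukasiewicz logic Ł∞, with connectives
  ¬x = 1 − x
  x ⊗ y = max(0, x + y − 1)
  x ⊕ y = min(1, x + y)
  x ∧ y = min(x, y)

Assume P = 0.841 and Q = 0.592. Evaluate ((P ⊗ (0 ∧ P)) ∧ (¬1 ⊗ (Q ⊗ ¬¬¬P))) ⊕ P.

0.841

0 ∧ P = min(0.000, 0.841) = 0.000
P ⊗ (0 ∧ P) = max(0, 0.841 + 0.000 − 1) = max(0, -0.159) = 0.000
¬1 = 1 − 1.000 = 0.000
¬P = 1 − 0.841 = 0.159
¬¬P = 1 − 0.159 = 0.841
¬¬¬P = 1 − 0.841 = 0.159
Q ⊗ ¬¬¬P = max(0, 0.592 + 0.159 − 1) = max(0, -0.249) = 0.000
¬1 ⊗ (Q ⊗ ¬¬¬P) = max(0, 0.000 + 0.000 − 1) = max(0, -1.000) = 0.000
(P ⊗ (0 ∧ P)) ∧ (¬1 ⊗ (Q ⊗ ¬¬¬P)) = min(0.000, 0.000) = 0.000
((P ⊗ (0 ∧ P)) ∧ (¬1 ⊗ (Q ⊗ ¬¬¬P))) ⊕ P = min(1, 0.000 + 0.841) = min(1, 0.841) = 0.841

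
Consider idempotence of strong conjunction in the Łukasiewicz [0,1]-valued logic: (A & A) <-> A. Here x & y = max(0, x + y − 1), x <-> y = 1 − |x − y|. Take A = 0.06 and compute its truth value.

A & A = max(0, 0.06 + 0.06 − 1) = max(0, -0.88) = 0.00
(A & A) <-> A = 1 − |0.00 − 0.06| = 1 − 0.06 = 0.94
(The value 0.94 < 1 shows this instance is not satisfied; fails in Ł∞ since a ⊗ a = max(0, 2a−1) ≠ a in general.)

0.94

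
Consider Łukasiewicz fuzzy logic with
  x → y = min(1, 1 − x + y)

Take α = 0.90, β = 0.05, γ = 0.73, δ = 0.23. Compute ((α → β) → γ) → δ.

α → β = min(1, 1 − 0.90 + 0.05) = min(1, 0.15) = 0.15
(α → β) → γ = min(1, 1 − 0.15 + 0.73) = min(1, 1.58) = 1.00
((α → β) → γ) → δ = min(1, 1 − 1.00 + 0.23) = min(1, 0.23) = 0.23

0.23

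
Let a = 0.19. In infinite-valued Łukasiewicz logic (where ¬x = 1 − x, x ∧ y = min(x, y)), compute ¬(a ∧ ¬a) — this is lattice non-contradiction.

0.81

¬a = 1 − 0.19 = 0.81
a ∧ ¬a = min(0.19, 0.81) = 0.19
¬(a ∧ ¬a) = 1 − 0.19 = 0.81
(The value 0.81 < 1 shows this instance is not satisfied; not a Ł∞-tautology — its value is 1 − min(a, 1−a).)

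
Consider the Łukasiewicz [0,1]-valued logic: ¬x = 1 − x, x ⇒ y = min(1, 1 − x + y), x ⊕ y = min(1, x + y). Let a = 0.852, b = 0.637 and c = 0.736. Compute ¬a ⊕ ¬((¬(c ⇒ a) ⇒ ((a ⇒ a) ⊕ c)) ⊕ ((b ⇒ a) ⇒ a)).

¬a = 1 − 0.852 = 0.148
c ⇒ a = min(1, 1 − 0.736 + 0.852) = min(1, 1.116) = 1.000
¬(c ⇒ a) = 1 − 1.000 = 0.000
a ⇒ a = min(1, 1 − 0.852 + 0.852) = min(1, 1.000) = 1.000
(a ⇒ a) ⊕ c = min(1, 1.000 + 0.736) = min(1, 1.736) = 1.000
¬(c ⇒ a) ⇒ ((a ⇒ a) ⊕ c) = min(1, 1 − 0.000 + 1.000) = min(1, 2.000) = 1.000
b ⇒ a = min(1, 1 − 0.637 + 0.852) = min(1, 1.215) = 1.000
(b ⇒ a) ⇒ a = min(1, 1 − 1.000 + 0.852) = min(1, 0.852) = 0.852
(¬(c ⇒ a) ⇒ ((a ⇒ a) ⊕ c)) ⊕ ((b ⇒ a) ⇒ a) = min(1, 1.000 + 0.852) = min(1, 1.852) = 1.000
¬((¬(c ⇒ a) ⇒ ((a ⇒ a) ⊕ c)) ⊕ ((b ⇒ a) ⇒ a)) = 1 − 1.000 = 0.000
¬a ⊕ ¬((¬(c ⇒ a) ⇒ ((a ⇒ a) ⊕ c)) ⊕ ((b ⇒ a) ⇒ a)) = min(1, 0.148 + 0.000) = min(1, 0.148) = 0.148

0.148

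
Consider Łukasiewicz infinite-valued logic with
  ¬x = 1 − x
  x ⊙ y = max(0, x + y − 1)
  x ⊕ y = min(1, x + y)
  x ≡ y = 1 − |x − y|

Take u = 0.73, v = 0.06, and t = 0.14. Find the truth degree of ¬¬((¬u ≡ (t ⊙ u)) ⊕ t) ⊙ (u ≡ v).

¬u = 1 − 0.73 = 0.27
t ⊙ u = max(0, 0.14 + 0.73 − 1) = max(0, -0.13) = 0.00
¬u ≡ (t ⊙ u) = 1 − |0.27 − 0.00| = 1 − 0.27 = 0.73
(¬u ≡ (t ⊙ u)) ⊕ t = min(1, 0.73 + 0.14) = min(1, 0.87) = 0.87
¬((¬u ≡ (t ⊙ u)) ⊕ t) = 1 − 0.87 = 0.13
¬¬((¬u ≡ (t ⊙ u)) ⊕ t) = 1 − 0.13 = 0.87
u ≡ v = 1 − |0.73 − 0.06| = 1 − 0.67 = 0.33
¬¬((¬u ≡ (t ⊙ u)) ⊕ t) ⊙ (u ≡ v) = max(0, 0.87 + 0.33 − 1) = max(0, 0.20) = 0.20

0.20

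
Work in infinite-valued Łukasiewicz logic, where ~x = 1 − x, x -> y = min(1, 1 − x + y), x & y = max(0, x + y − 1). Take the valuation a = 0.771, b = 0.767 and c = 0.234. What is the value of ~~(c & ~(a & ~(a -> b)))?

0.234

a -> b = min(1, 1 − 0.771 + 0.767) = min(1, 0.996) = 0.996
~(a -> b) = 1 − 0.996 = 0.004
a & ~(a -> b) = max(0, 0.771 + 0.004 − 1) = max(0, -0.225) = 0.000
~(a & ~(a -> b)) = 1 − 0.000 = 1.000
c & ~(a & ~(a -> b)) = max(0, 0.234 + 1.000 − 1) = max(0, 0.234) = 0.234
~(c & ~(a & ~(a -> b))) = 1 − 0.234 = 0.766
~~(c & ~(a & ~(a -> b))) = 1 − 0.766 = 0.234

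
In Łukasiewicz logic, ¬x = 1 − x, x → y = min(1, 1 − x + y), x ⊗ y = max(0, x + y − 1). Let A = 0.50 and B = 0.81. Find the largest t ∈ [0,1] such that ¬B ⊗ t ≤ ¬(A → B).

0.81

¬B = 1 − 0.81 = 0.19
So the left factor is ¬B = 0.19.
A → B = min(1, 1 − 0.50 + 0.81) = min(1, 1.31) = 1.00
¬(A → B) = 1 − 1.00 = 0.00
So the right-hand bound is ¬(A → B) = 0.00.
The residuum of the Łukasiewicz t-norm gives the supremum: min(1, 1 − 0.19 + 0.00).
1 − 0.19 + 0.00 = 0.81, so t = min(1, 0.81) = 0.81.
Check: 0.19 ⊗ 0.81 = max(0, 0.00) = 0.00 ≤ 0.00.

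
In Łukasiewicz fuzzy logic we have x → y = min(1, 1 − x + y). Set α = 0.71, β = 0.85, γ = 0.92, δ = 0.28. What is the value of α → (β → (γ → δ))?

γ → δ = min(1, 1 − 0.92 + 0.28) = min(1, 0.36) = 0.36
β → (γ → δ) = min(1, 1 − 0.85 + 0.36) = min(1, 0.51) = 0.51
α → (β → (γ → δ)) = min(1, 1 − 0.71 + 0.51) = min(1, 0.80) = 0.80

0.80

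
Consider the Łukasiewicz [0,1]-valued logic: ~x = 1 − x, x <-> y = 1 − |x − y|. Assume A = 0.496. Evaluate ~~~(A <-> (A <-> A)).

A <-> A = 1 − |0.496 − 0.496| = 1 − 0.000 = 1.000
A <-> (A <-> A) = 1 − |0.496 − 1.000| = 1 − 0.504 = 0.496
~(A <-> (A <-> A)) = 1 − 0.496 = 0.504
~~(A <-> (A <-> A)) = 1 − 0.504 = 0.496
~~~(A <-> (A <-> A)) = 1 − 0.496 = 0.504

0.504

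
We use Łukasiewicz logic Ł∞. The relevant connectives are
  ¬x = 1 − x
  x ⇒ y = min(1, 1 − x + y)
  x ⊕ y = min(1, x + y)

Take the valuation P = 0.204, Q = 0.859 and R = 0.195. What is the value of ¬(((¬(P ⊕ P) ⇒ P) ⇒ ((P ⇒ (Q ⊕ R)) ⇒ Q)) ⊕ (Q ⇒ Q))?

0.000

P ⊕ P = min(1, 0.204 + 0.204) = min(1, 0.408) = 0.408
¬(P ⊕ P) = 1 − 0.408 = 0.592
¬(P ⊕ P) ⇒ P = min(1, 1 − 0.592 + 0.204) = min(1, 0.612) = 0.612
Q ⊕ R = min(1, 0.859 + 0.195) = min(1, 1.054) = 1.000
P ⇒ (Q ⊕ R) = min(1, 1 − 0.204 + 1.000) = min(1, 1.796) = 1.000
(P ⇒ (Q ⊕ R)) ⇒ Q = min(1, 1 − 1.000 + 0.859) = min(1, 0.859) = 0.859
(¬(P ⊕ P) ⇒ P) ⇒ ((P ⇒ (Q ⊕ R)) ⇒ Q) = min(1, 1 − 0.612 + 0.859) = min(1, 1.247) = 1.000
Q ⇒ Q = min(1, 1 − 0.859 + 0.859) = min(1, 1.000) = 1.000
((¬(P ⊕ P) ⇒ P) ⇒ ((P ⇒ (Q ⊕ R)) ⇒ Q)) ⊕ (Q ⇒ Q) = min(1, 1.000 + 1.000) = min(1, 2.000) = 1.000
¬(((¬(P ⊕ P) ⇒ P) ⇒ ((P ⇒ (Q ⊕ R)) ⇒ Q)) ⊕ (Q ⇒ Q)) = 1 − 1.000 = 0.000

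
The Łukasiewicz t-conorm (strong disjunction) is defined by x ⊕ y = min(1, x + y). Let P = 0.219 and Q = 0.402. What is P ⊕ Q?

0.621

P ⊕ Q = min(1, 0.219 + 0.402) = min(1, 0.621) = 0.621
For comparison, the Gödel t-conorm max(x, y) would give 0.402.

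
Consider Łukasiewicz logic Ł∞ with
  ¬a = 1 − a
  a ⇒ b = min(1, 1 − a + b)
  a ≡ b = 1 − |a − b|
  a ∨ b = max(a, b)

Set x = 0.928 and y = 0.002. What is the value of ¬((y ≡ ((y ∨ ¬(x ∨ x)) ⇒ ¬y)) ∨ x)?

x ∨ x = max(0.928, 0.928) = 0.928
¬(x ∨ x) = 1 − 0.928 = 0.072
y ∨ ¬(x ∨ x) = max(0.002, 0.072) = 0.072
¬y = 1 − 0.002 = 0.998
(y ∨ ¬(x ∨ x)) ⇒ ¬y = min(1, 1 − 0.072 + 0.998) = min(1, 1.926) = 1.000
y ≡ ((y ∨ ¬(x ∨ x)) ⇒ ¬y) = 1 − |0.002 − 1.000| = 1 − 0.998 = 0.002
(y ≡ ((y ∨ ¬(x ∨ x)) ⇒ ¬y)) ∨ x = max(0.002, 0.928) = 0.928
¬((y ≡ ((y ∨ ¬(x ∨ x)) ⇒ ¬y)) ∨ x) = 1 − 0.928 = 0.072

0.072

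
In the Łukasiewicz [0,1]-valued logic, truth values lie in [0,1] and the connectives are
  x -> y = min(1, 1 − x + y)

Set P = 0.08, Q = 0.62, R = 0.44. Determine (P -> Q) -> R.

0.44

P -> Q = min(1, 1 − 0.08 + 0.62) = min(1, 1.54) = 1.00
(P -> Q) -> R = min(1, 1 − 1.00 + 0.44) = min(1, 0.44) = 0.44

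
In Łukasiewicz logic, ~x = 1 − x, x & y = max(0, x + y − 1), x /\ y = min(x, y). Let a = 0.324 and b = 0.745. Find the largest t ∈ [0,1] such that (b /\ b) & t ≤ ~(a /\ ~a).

0.931

b /\ b = min(0.745, 0.745) = 0.745
So the left factor is b /\ b = 0.745.
~a = 1 − 0.324 = 0.676
a /\ ~a = min(0.324, 0.676) = 0.324
~(a /\ ~a) = 1 − 0.324 = 0.676
So the right-hand bound is ~(a /\ ~a) = 0.676.
The residuum of the Łukasiewicz t-norm gives the supremum: min(1, 1 − 0.745 + 0.676).
1 − 0.745 + 0.676 = 0.931, so t = min(1, 0.931) = 0.931.
Check: 0.745 & 0.931 = max(0, 0.676) = 0.676 ≤ 0.676.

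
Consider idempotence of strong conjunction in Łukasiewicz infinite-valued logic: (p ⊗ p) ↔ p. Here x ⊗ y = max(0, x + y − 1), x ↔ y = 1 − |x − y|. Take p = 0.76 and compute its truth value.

0.76

p ⊗ p = max(0, 0.76 + 0.76 − 1) = max(0, 0.52) = 0.52
(p ⊗ p) ↔ p = 1 − |0.52 − 0.76| = 1 − 0.24 = 0.76
(The value 0.76 < 1 shows this instance is not satisfied; fails in Ł∞ since a ⊗ a = max(0, 2a−1) ≠ a in general.)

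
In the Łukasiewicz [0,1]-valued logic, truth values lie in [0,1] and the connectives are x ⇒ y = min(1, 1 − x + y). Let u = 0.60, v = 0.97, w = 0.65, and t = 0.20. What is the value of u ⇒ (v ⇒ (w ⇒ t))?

0.98

w ⇒ t = min(1, 1 − 0.65 + 0.20) = min(1, 0.55) = 0.55
v ⇒ (w ⇒ t) = min(1, 1 − 0.97 + 0.55) = min(1, 0.58) = 0.58
u ⇒ (v ⇒ (w ⇒ t)) = min(1, 1 − 0.60 + 0.58) = min(1, 0.98) = 0.98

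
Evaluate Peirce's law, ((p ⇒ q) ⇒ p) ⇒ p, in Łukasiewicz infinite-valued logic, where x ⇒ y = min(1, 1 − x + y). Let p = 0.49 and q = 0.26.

p ⇒ q = min(1, 1 − 0.49 + 0.26) = min(1, 0.77) = 0.77
(p ⇒ q) ⇒ p = min(1, 1 − 0.77 + 0.49) = min(1, 0.72) = 0.72
((p ⇒ q) ⇒ p) ⇒ p = min(1, 1 − 0.72 + 0.49) = min(1, 0.77) = 0.77
(The value 0.77 < 1 shows this instance is not satisfied; not a Ł∞-tautology in general.)

0.77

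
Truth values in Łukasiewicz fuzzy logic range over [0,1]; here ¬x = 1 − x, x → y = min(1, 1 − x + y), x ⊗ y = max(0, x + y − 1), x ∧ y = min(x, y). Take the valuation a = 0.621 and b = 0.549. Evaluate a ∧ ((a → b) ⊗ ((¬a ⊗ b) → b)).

a → b = min(1, 1 − 0.621 + 0.549) = min(1, 0.928) = 0.928
¬a = 1 − 0.621 = 0.379
¬a ⊗ b = max(0, 0.379 + 0.549 − 1) = max(0, -0.072) = 0.000
(¬a ⊗ b) → b = min(1, 1 − 0.000 + 0.549) = min(1, 1.549) = 1.000
(a → b) ⊗ ((¬a ⊗ b) → b) = max(0, 0.928 + 1.000 − 1) = max(0, 0.928) = 0.928
a ∧ ((a → b) ⊗ ((¬a ⊗ b) → b)) = min(0.621, 0.928) = 0.621

0.621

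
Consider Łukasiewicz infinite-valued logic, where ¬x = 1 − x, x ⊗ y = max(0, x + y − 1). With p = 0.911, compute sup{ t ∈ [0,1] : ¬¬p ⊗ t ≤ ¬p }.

¬p = 1 − 0.911 = 0.089
¬¬p = 1 − 0.089 = 0.911
So the left factor is ¬¬p = 0.911.
So the right-hand bound is ¬p = 0.089.
The residuum of the Łukasiewicz t-norm gives the supremum: min(1, 1 − 0.911 + 0.089).
1 − 0.911 + 0.089 = 0.178, so t = min(1, 0.178) = 0.178.
Check: 0.911 ⊗ 0.178 = max(0, 0.089) = 0.089 ≤ 0.089.

0.178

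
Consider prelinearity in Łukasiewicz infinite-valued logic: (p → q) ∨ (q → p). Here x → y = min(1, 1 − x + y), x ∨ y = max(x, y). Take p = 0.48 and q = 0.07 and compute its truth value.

1.00

p → q = min(1, 1 − 0.48 + 0.07) = min(1, 0.59) = 0.59
q → p = min(1, 1 − 0.07 + 0.48) = min(1, 1.41) = 1.00
(p → q) ∨ (q → p) = max(0.59, 1.00) = 1.00
(As expected: a Ł∞-tautology — holds in every MV-chain.)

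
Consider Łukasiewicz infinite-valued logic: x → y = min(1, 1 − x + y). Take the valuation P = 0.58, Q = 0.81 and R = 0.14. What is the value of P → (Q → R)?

Q → R = min(1, 1 − 0.81 + 0.14) = min(1, 0.33) = 0.33
P → (Q → R) = min(1, 1 − 0.58 + 0.33) = min(1, 0.75) = 0.75

0.75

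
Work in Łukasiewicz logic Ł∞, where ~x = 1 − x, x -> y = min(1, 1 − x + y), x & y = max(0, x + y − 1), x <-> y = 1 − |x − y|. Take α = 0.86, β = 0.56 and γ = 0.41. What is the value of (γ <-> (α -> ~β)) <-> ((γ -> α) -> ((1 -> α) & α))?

0.89

~β = 1 − 0.56 = 0.44
α -> ~β = min(1, 1 − 0.86 + 0.44) = min(1, 0.58) = 0.58
γ <-> (α -> ~β) = 1 − |0.41 − 0.58| = 1 − 0.17 = 0.83
γ -> α = min(1, 1 − 0.41 + 0.86) = min(1, 1.45) = 1.00
1 -> α = min(1, 1 − 1.00 + 0.86) = min(1, 0.86) = 0.86
(1 -> α) & α = max(0, 0.86 + 0.86 − 1) = max(0, 0.72) = 0.72
(γ -> α) -> ((1 -> α) & α) = min(1, 1 − 1.00 + 0.72) = min(1, 0.72) = 0.72
(γ <-> (α -> ~β)) <-> ((γ -> α) -> ((1 -> α) & α)) = 1 − |0.83 − 0.72| = 1 − 0.11 = 0.89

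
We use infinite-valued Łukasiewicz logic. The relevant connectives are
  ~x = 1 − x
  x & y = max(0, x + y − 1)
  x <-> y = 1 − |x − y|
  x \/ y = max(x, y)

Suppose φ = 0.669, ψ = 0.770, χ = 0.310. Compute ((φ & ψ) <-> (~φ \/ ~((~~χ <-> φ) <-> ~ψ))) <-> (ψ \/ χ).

0.798

φ & ψ = max(0, 0.669 + 0.770 − 1) = max(0, 0.439) = 0.439
~φ = 1 − 0.669 = 0.331
~χ = 1 − 0.310 = 0.690
~~χ = 1 − 0.690 = 0.310
~~χ <-> φ = 1 − |0.310 − 0.669| = 1 − 0.359 = 0.641
~ψ = 1 − 0.770 = 0.230
(~~χ <-> φ) <-> ~ψ = 1 − |0.641 − 0.230| = 1 − 0.411 = 0.589
~((~~χ <-> φ) <-> ~ψ) = 1 − 0.589 = 0.411
~φ \/ ~((~~χ <-> φ) <-> ~ψ) = max(0.331, 0.411) = 0.411
(φ & ψ) <-> (~φ \/ ~((~~χ <-> φ) <-> ~ψ)) = 1 − |0.439 − 0.411| = 1 − 0.028 = 0.972
ψ \/ χ = max(0.770, 0.310) = 0.770
((φ & ψ) <-> (~φ \/ ~((~~χ <-> φ) <-> ~ψ))) <-> (ψ \/ χ) = 1 − |0.972 − 0.770| = 1 − 0.202 = 0.798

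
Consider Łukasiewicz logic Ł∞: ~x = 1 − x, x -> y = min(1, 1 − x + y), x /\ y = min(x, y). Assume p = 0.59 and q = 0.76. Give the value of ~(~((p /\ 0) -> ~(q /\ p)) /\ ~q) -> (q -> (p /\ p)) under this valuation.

p /\ 0 = min(0.59, 0.00) = 0.00
q /\ p = min(0.76, 0.59) = 0.59
~(q /\ p) = 1 − 0.59 = 0.41
(p /\ 0) -> ~(q /\ p) = min(1, 1 − 0.00 + 0.41) = min(1, 1.41) = 1.00
~((p /\ 0) -> ~(q /\ p)) = 1 − 1.00 = 0.00
~q = 1 − 0.76 = 0.24
~((p /\ 0) -> ~(q /\ p)) /\ ~q = min(0.00, 0.24) = 0.00
~(~((p /\ 0) -> ~(q /\ p)) /\ ~q) = 1 − 0.00 = 1.00
p /\ p = min(0.59, 0.59) = 0.59
q -> (p /\ p) = min(1, 1 − 0.76 + 0.59) = min(1, 0.83) = 0.83
~(~((p /\ 0) -> ~(q /\ p)) /\ ~q) -> (q -> (p /\ p)) = min(1, 1 − 1.00 + 0.83) = min(1, 0.83) = 0.83

0.83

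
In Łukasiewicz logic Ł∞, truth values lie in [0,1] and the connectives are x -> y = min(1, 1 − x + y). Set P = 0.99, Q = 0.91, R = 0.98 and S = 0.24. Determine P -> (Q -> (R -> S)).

R -> S = min(1, 1 − 0.98 + 0.24) = min(1, 0.26) = 0.26
Q -> (R -> S) = min(1, 1 − 0.91 + 0.26) = min(1, 0.35) = 0.35
P -> (Q -> (R -> S)) = min(1, 1 − 0.99 + 0.35) = min(1, 0.36) = 0.36

0.36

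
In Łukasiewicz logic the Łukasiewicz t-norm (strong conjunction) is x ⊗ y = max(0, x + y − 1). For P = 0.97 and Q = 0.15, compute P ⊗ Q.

0.12

P ⊗ Q = max(0, 0.97 + 0.15 − 1) = max(0, 0.12) = 0.12
For comparison, the Gödel (minimum) t-norm min(x, y) would give 0.15.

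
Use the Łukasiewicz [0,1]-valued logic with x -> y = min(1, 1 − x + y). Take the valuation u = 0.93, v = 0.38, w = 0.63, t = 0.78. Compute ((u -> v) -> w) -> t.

0.78

u -> v = min(1, 1 − 0.93 + 0.38) = min(1, 0.45) = 0.45
(u -> v) -> w = min(1, 1 − 0.45 + 0.63) = min(1, 1.18) = 1.00
((u -> v) -> w) -> t = min(1, 1 − 1.00 + 0.78) = min(1, 0.78) = 0.78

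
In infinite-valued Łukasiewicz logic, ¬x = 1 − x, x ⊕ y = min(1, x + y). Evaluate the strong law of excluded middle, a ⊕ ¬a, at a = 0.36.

1.00

¬a = 1 − 0.36 = 0.64
a ⊕ ¬a = min(1, 0.36 + 0.64) = min(1, 1.00) = 1.00
(As expected: always 1 in Ł∞ since a ⊕ (1−a) = 1.)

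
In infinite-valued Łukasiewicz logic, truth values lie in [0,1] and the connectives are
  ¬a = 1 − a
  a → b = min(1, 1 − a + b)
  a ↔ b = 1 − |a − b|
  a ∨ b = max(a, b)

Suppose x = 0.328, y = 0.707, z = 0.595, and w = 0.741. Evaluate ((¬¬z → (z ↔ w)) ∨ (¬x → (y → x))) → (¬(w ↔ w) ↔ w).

¬z = 1 − 0.595 = 0.405
¬¬z = 1 − 0.405 = 0.595
z ↔ w = 1 − |0.595 − 0.741| = 1 − 0.146 = 0.854
¬¬z → (z ↔ w) = min(1, 1 − 0.595 + 0.854) = min(1, 1.259) = 1.000
¬x = 1 − 0.328 = 0.672
y → x = min(1, 1 − 0.707 + 0.328) = min(1, 0.621) = 0.621
¬x → (y → x) = min(1, 1 − 0.672 + 0.621) = min(1, 0.949) = 0.949
(¬¬z → (z ↔ w)) ∨ (¬x → (y → x)) = max(1.000, 0.949) = 1.000
w ↔ w = 1 − |0.741 − 0.741| = 1 − 0.000 = 1.000
¬(w ↔ w) = 1 − 1.000 = 0.000
¬(w ↔ w) ↔ w = 1 − |0.000 − 0.741| = 1 − 0.741 = 0.259
((¬¬z → (z ↔ w)) ∨ (¬x → (y → x))) → (¬(w ↔ w) ↔ w) = min(1, 1 − 1.000 + 0.259) = min(1, 0.259) = 0.259

0.259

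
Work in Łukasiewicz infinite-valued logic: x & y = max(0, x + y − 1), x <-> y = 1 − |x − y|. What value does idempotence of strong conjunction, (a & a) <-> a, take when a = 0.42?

0.58

a & a = max(0, 0.42 + 0.42 − 1) = max(0, -0.16) = 0.00
(a & a) <-> a = 1 − |0.00 − 0.42| = 1 − 0.42 = 0.58
(The value 0.58 < 1 shows this instance is not satisfied; fails in Ł∞ since a ⊗ a = max(0, 2a−1) ≠ a in general.)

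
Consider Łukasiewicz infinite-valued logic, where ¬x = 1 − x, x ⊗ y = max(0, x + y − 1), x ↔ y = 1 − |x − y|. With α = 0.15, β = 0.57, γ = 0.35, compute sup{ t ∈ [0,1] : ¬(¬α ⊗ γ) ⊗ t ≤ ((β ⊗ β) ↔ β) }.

¬α = 1 − 0.15 = 0.85
¬α ⊗ γ = max(0, 0.85 + 0.35 − 1) = max(0, 0.20) = 0.20
¬(¬α ⊗ γ) = 1 − 0.20 = 0.80
So the left factor is ¬(¬α ⊗ γ) = 0.80.
β ⊗ β = max(0, 0.57 + 0.57 − 1) = max(0, 0.14) = 0.14
(β ⊗ β) ↔ β = 1 − |0.14 − 0.57| = 1 − 0.43 = 0.57
So the right-hand bound is (β ⊗ β) ↔ β = 0.57.
The residuum of the Łukasiewicz t-norm gives the supremum: min(1, 1 − 0.80 + 0.57).
1 − 0.80 + 0.57 = 0.77, so t = min(1, 0.77) = 0.77.
Check: 0.80 ⊗ 0.77 = max(0, 0.57) = 0.57 ≤ 0.57.

0.77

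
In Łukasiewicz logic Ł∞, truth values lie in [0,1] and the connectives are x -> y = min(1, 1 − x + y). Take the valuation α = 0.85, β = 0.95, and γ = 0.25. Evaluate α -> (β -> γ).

β -> γ = min(1, 1 − 0.95 + 0.25) = min(1, 0.30) = 0.30
α -> (β -> γ) = min(1, 1 − 0.85 + 0.30) = min(1, 0.45) = 0.45

0.45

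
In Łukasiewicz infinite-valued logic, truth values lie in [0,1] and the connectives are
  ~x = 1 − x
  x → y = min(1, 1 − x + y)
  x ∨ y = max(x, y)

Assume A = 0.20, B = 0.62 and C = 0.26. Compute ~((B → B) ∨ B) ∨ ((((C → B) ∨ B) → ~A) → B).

0.82

B → B = min(1, 1 − 0.62 + 0.62) = min(1, 1.00) = 1.00
(B → B) ∨ B = max(1.00, 0.62) = 1.00
~((B → B) ∨ B) = 1 − 1.00 = 0.00
C → B = min(1, 1 − 0.26 + 0.62) = min(1, 1.36) = 1.00
(C → B) ∨ B = max(1.00, 0.62) = 1.00
~A = 1 − 0.20 = 0.80
((C → B) ∨ B) → ~A = min(1, 1 − 1.00 + 0.80) = min(1, 0.80) = 0.80
(((C → B) ∨ B) → ~A) → B = min(1, 1 − 0.80 + 0.62) = min(1, 0.82) = 0.82
~((B → B) ∨ B) ∨ ((((C → B) ∨ B) → ~A) → B) = max(0.00, 0.82) = 0.82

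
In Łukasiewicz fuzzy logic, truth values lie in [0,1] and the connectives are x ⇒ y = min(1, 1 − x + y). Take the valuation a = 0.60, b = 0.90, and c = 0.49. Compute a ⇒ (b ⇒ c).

0.99

b ⇒ c = min(1, 1 − 0.90 + 0.49) = min(1, 0.59) = 0.59
a ⇒ (b ⇒ c) = min(1, 1 − 0.60 + 0.59) = min(1, 0.99) = 0.99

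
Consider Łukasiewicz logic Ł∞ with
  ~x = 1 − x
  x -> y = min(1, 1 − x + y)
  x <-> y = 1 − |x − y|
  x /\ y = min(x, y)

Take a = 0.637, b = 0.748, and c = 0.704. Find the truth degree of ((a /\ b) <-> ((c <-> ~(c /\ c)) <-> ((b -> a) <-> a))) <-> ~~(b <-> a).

a /\ b = min(0.637, 0.748) = 0.637
c /\ c = min(0.704, 0.704) = 0.704
~(c /\ c) = 1 − 0.704 = 0.296
c <-> ~(c /\ c) = 1 − |0.704 − 0.296| = 1 − 0.408 = 0.592
b -> a = min(1, 1 − 0.748 + 0.637) = min(1, 0.889) = 0.889
(b -> a) <-> a = 1 − |0.889 − 0.637| = 1 − 0.252 = 0.748
(c <-> ~(c /\ c)) <-> ((b -> a) <-> a) = 1 − |0.592 − 0.748| = 1 − 0.156 = 0.844
(a /\ b) <-> ((c <-> ~(c /\ c)) <-> ((b -> a) <-> a)) = 1 − |0.637 − 0.844| = 1 − 0.207 = 0.793
b <-> a = 1 − |0.748 − 0.637| = 1 − 0.111 = 0.889
~(b <-> a) = 1 − 0.889 = 0.111
~~(b <-> a) = 1 − 0.111 = 0.889
((a /\ b) <-> ((c <-> ~(c /\ c)) <-> ((b -> a) <-> a))) <-> ~~(b <-> a) = 1 − |0.793 − 0.889| = 1 − 0.096 = 0.904

0.904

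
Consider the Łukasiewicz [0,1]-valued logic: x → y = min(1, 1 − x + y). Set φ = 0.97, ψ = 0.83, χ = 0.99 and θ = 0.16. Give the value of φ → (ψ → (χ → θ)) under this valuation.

0.37

χ → θ = min(1, 1 − 0.99 + 0.16) = min(1, 0.17) = 0.17
ψ → (χ → θ) = min(1, 1 − 0.83 + 0.17) = min(1, 0.34) = 0.34
φ → (ψ → (χ → θ)) = min(1, 1 − 0.97 + 0.34) = min(1, 0.37) = 0.37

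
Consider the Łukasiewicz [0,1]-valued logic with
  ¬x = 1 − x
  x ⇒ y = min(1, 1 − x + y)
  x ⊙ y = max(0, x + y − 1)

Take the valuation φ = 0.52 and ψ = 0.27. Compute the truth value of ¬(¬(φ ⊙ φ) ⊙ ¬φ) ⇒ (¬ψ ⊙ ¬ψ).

0.90

φ ⊙ φ = max(0, 0.52 + 0.52 − 1) = max(0, 0.04) = 0.04
¬(φ ⊙ φ) = 1 − 0.04 = 0.96
¬φ = 1 − 0.52 = 0.48
¬(φ ⊙ φ) ⊙ ¬φ = max(0, 0.96 + 0.48 − 1) = max(0, 0.44) = 0.44
¬(¬(φ ⊙ φ) ⊙ ¬φ) = 1 − 0.44 = 0.56
¬ψ = 1 − 0.27 = 0.73
¬ψ ⊙ ¬ψ = max(0, 0.73 + 0.73 − 1) = max(0, 0.46) = 0.46
¬(¬(φ ⊙ φ) ⊙ ¬φ) ⇒ (¬ψ ⊙ ¬ψ) = min(1, 1 − 0.56 + 0.46) = min(1, 0.90) = 0.90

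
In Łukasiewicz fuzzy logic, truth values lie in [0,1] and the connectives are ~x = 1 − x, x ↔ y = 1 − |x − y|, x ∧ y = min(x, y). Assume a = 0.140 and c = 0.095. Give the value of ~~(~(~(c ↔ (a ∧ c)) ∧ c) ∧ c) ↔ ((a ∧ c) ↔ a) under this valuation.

a ∧ c = min(0.140, 0.095) = 0.095
c ↔ (a ∧ c) = 1 − |0.095 − 0.095| = 1 − 0.000 = 1.000
~(c ↔ (a ∧ c)) = 1 − 1.000 = 0.000
~(c ↔ (a ∧ c)) ∧ c = min(0.000, 0.095) = 0.000
~(~(c ↔ (a ∧ c)) ∧ c) = 1 − 0.000 = 1.000
~(~(c ↔ (a ∧ c)) ∧ c) ∧ c = min(1.000, 0.095) = 0.095
~(~(~(c ↔ (a ∧ c)) ∧ c) ∧ c) = 1 − 0.095 = 0.905
~~(~(~(c ↔ (a ∧ c)) ∧ c) ∧ c) = 1 − 0.905 = 0.095
(a ∧ c) ↔ a = 1 − |0.095 − 0.140| = 1 − 0.045 = 0.955
~~(~(~(c ↔ (a ∧ c)) ∧ c) ∧ c) ↔ ((a ∧ c) ↔ a) = 1 − |0.095 − 0.955| = 1 − 0.860 = 0.140

0.140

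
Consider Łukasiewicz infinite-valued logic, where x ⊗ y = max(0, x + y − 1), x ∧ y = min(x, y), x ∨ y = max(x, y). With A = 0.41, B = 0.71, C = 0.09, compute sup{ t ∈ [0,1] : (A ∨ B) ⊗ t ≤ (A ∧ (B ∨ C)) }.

0.70

A ∨ B = max(0.41, 0.71) = 0.71
So the left factor is A ∨ B = 0.71.
B ∨ C = max(0.71, 0.09) = 0.71
A ∧ (B ∨ C) = min(0.41, 0.71) = 0.41
So the right-hand bound is A ∧ (B ∨ C) = 0.41.
The residuum of the Łukasiewicz t-norm gives the supremum: min(1, 1 − 0.71 + 0.41).
1 − 0.71 + 0.41 = 0.70, so t = min(1, 0.70) = 0.70.
Check: 0.71 ⊗ 0.70 = max(0, 0.41) = 0.41 ≤ 0.41.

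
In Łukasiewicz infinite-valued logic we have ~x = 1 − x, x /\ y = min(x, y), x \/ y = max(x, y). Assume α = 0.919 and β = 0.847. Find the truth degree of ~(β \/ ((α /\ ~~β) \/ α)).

~β = 1 − 0.847 = 0.153
~~β = 1 − 0.153 = 0.847
α /\ ~~β = min(0.919, 0.847) = 0.847
(α /\ ~~β) \/ α = max(0.847, 0.919) = 0.919
β \/ ((α /\ ~~β) \/ α) = max(0.847, 0.919) = 0.919
~(β \/ ((α /\ ~~β) \/ α)) = 1 − 0.919 = 0.081

0.081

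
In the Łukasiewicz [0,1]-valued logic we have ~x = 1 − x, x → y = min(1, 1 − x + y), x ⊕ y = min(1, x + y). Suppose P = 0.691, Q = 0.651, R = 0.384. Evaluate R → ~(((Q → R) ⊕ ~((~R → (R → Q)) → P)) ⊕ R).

0.616

Q → R = min(1, 1 − 0.651 + 0.384) = min(1, 0.733) = 0.733
~R = 1 − 0.384 = 0.616
R → Q = min(1, 1 − 0.384 + 0.651) = min(1, 1.267) = 1.000
~R → (R → Q) = min(1, 1 − 0.616 + 1.000) = min(1, 1.384) = 1.000
(~R → (R → Q)) → P = min(1, 1 − 1.000 + 0.691) = min(1, 0.691) = 0.691
~((~R → (R → Q)) → P) = 1 − 0.691 = 0.309
(Q → R) ⊕ ~((~R → (R → Q)) → P) = min(1, 0.733 + 0.309) = min(1, 1.042) = 1.000
((Q → R) ⊕ ~((~R → (R → Q)) → P)) ⊕ R = min(1, 1.000 + 0.384) = min(1, 1.384) = 1.000
~(((Q → R) ⊕ ~((~R → (R → Q)) → P)) ⊕ R) = 1 − 1.000 = 0.000
R → ~(((Q → R) ⊕ ~((~R → (R → Q)) → P)) ⊕ R) = min(1, 1 − 0.384 + 0.000) = min(1, 0.616) = 0.616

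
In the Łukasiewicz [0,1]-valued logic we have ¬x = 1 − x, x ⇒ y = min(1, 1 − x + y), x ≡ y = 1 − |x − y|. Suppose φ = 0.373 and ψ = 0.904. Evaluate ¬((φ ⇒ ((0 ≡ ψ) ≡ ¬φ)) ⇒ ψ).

0.096

0 ≡ ψ = 1 − |0.000 − 0.904| = 1 − 0.904 = 0.096
¬φ = 1 − 0.373 = 0.627
(0 ≡ ψ) ≡ ¬φ = 1 − |0.096 − 0.627| = 1 − 0.531 = 0.469
φ ⇒ ((0 ≡ ψ) ≡ ¬φ) = min(1, 1 − 0.373 + 0.469) = min(1, 1.096) = 1.000
(φ ⇒ ((0 ≡ ψ) ≡ ¬φ)) ⇒ ψ = min(1, 1 − 1.000 + 0.904) = min(1, 0.904) = 0.904
¬((φ ⇒ ((0 ≡ ψ) ≡ ¬φ)) ⇒ ψ) = 1 − 0.904 = 0.096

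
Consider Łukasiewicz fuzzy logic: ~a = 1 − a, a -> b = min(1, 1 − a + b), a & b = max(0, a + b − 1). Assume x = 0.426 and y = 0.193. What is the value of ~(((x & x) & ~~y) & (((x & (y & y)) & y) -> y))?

1.000

x & x = max(0, 0.426 + 0.426 − 1) = max(0, -0.148) = 0.000
~y = 1 − 0.193 = 0.807
~~y = 1 − 0.807 = 0.193
(x & x) & ~~y = max(0, 0.000 + 0.193 − 1) = max(0, -0.807) = 0.000
y & y = max(0, 0.193 + 0.193 − 1) = max(0, -0.614) = 0.000
x & (y & y) = max(0, 0.426 + 0.000 − 1) = max(0, -0.574) = 0.000
(x & (y & y)) & y = max(0, 0.000 + 0.193 − 1) = max(0, -0.807) = 0.000
((x & (y & y)) & y) -> y = min(1, 1 − 0.000 + 0.193) = min(1, 1.193) = 1.000
((x & x) & ~~y) & (((x & (y & y)) & y) -> y) = max(0, 0.000 + 1.000 − 1) = max(0, 0.000) = 0.000
~(((x & x) & ~~y) & (((x & (y & y)) & y) -> y)) = 1 − 0.000 = 1.000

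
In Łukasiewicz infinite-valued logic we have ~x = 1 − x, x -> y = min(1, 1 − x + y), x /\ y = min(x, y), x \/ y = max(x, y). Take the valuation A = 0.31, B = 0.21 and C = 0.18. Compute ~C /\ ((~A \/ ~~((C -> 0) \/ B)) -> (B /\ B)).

~C = 1 − 0.18 = 0.82
~A = 1 − 0.31 = 0.69
C -> 0 = min(1, 1 − 0.18 + 0.00) = min(1, 0.82) = 0.82
(C -> 0) \/ B = max(0.82, 0.21) = 0.82
~((C -> 0) \/ B) = 1 − 0.82 = 0.18
~~((C -> 0) \/ B) = 1 − 0.18 = 0.82
~A \/ ~~((C -> 0) \/ B) = max(0.69, 0.82) = 0.82
B /\ B = min(0.21, 0.21) = 0.21
(~A \/ ~~((C -> 0) \/ B)) -> (B /\ B) = min(1, 1 − 0.82 + 0.21) = min(1, 0.39) = 0.39
~C /\ ((~A \/ ~~((C -> 0) \/ B)) -> (B /\ B)) = min(0.82, 0.39) = 0.39

0.39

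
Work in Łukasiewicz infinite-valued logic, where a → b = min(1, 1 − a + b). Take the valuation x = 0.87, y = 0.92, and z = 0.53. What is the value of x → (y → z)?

0.74

y → z = min(1, 1 − 0.92 + 0.53) = min(1, 0.61) = 0.61
x → (y → z) = min(1, 1 − 0.87 + 0.61) = min(1, 0.74) = 0.74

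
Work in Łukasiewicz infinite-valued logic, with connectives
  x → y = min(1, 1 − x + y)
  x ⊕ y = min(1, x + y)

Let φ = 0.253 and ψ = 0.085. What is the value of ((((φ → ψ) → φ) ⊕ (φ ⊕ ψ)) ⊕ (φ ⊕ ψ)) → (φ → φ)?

φ → ψ = min(1, 1 − 0.253 + 0.085) = min(1, 0.832) = 0.832
(φ → ψ) → φ = min(1, 1 − 0.832 + 0.253) = min(1, 0.421) = 0.421
φ ⊕ ψ = min(1, 0.253 + 0.085) = min(1, 0.338) = 0.338
((φ → ψ) → φ) ⊕ (φ ⊕ ψ) = min(1, 0.421 + 0.338) = min(1, 0.759) = 0.759
(((φ → ψ) → φ) ⊕ (φ ⊕ ψ)) ⊕ (φ ⊕ ψ) = min(1, 0.759 + 0.338) = min(1, 1.097) = 1.000
φ → φ = min(1, 1 − 0.253 + 0.253) = min(1, 1.000) = 1.000
((((φ → ψ) → φ) ⊕ (φ ⊕ ψ)) ⊕ (φ ⊕ ψ)) → (φ → φ) = min(1, 1 − 1.000 + 1.000) = min(1, 1.000) = 1.000

1.000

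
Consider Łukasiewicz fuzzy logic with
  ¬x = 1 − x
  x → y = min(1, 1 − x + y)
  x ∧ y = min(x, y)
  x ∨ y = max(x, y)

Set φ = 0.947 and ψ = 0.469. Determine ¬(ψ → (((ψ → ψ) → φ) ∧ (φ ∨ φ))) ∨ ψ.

ψ → ψ = min(1, 1 − 0.469 + 0.469) = min(1, 1.000) = 1.000
(ψ → ψ) → φ = min(1, 1 − 1.000 + 0.947) = min(1, 0.947) = 0.947
φ ∨ φ = max(0.947, 0.947) = 0.947
((ψ → ψ) → φ) ∧ (φ ∨ φ) = min(0.947, 0.947) = 0.947
ψ → (((ψ → ψ) → φ) ∧ (φ ∨ φ)) = min(1, 1 − 0.469 + 0.947) = min(1, 1.478) = 1.000
¬(ψ → (((ψ → ψ) → φ) ∧ (φ ∨ φ))) = 1 − 1.000 = 0.000
¬(ψ → (((ψ → ψ) → φ) ∧ (φ ∨ φ))) ∨ ψ = max(0.000, 0.469) = 0.469

0.469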